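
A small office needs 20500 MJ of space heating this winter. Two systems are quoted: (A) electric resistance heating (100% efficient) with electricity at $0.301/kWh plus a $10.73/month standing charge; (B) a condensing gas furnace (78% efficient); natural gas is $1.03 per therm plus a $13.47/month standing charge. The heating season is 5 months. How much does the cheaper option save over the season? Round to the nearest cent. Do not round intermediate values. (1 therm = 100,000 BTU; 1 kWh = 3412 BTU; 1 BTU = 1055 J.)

$1443.90

Heat load = 20500 MJ = 20,500,000,000 J / 1055 = 19,431,280 BTU
Gas: input = 19,431,280 / 0.78 = 24,911,897 BTU = 249.1 therm → 249.1 × $1.03 = $256.59; + 5 × $13.47 standing = $323.94
Electric: 19,431,280 BTU / 3412 = 5,695 kWh → × $0.301 = $1,714.19; + 5 × $10.73 standing = $1,767.84
Difference = |$323.94 − $1,767.84| = $1,443.90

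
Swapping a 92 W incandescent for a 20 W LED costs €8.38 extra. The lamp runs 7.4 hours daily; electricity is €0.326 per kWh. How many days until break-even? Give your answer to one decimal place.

48.2 days

Power saved = 92 − 20 = 72 W
Daily energy saved = 72 W × 7.4 h = 532.8 Wh = 0.5328 kWh
Daily savings = 0.5328 × €0.326 = €0.1737
Payback = €8.38 / €0.1737 per day = 48.25 days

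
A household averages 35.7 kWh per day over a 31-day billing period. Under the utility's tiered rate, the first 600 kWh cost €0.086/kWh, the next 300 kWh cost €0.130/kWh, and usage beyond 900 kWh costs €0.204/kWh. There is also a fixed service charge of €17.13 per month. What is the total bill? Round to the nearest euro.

Usage = 35.7 kWh/day × 31 days = 1106.7 kWh
First 600 kWh × €0.086 = €51.60
Next 300 kWh × €0.130 = €39.00
Remaining 206.7 kWh × €0.204 = €42.17
Energy charge = €132.77; + service €17.13 = €149.90 ≈ €150

€150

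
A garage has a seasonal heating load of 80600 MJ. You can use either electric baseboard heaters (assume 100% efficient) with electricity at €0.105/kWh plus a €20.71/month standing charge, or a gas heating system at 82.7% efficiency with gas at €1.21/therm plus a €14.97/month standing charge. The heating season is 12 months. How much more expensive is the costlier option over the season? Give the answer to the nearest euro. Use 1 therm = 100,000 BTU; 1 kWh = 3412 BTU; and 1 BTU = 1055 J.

Heat load = 80600 MJ = 80,600,000,000 J / 1055 = 76,398,104 BTU
Gas: input = 76,398,104 / 0.827 = 92,379,812 BTU = 923.8 therm → 923.8 × €1.21 = €1,117.80; + 12 × €14.97 standing = €1,297.44
Electric: 76,398,104 BTU / 3412 = 22,390 kWh → × €0.105 = €2,351.06; + 12 × €20.71 standing = €2,599.58
Difference = |€1,297.44 − €2,599.58| = €1,302.14 ≈ €1302

€1302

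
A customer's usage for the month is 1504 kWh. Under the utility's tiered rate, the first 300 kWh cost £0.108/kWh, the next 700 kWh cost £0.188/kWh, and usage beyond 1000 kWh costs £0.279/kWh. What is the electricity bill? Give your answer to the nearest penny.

First 300 kWh × £0.108 = £32.40
Next 700 kWh × £0.188 = £131.60
Remaining 504 kWh × £0.279 = £140.62
Total = £304.62

£304.62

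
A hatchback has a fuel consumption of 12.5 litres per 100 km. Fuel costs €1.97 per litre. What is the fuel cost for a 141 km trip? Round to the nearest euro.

€35

Fuel = 12.5 L/100 km × 141 km / 100 = 17.62 L
Cost = 17.62 L × €1.97/L = €34.72 ≈ €35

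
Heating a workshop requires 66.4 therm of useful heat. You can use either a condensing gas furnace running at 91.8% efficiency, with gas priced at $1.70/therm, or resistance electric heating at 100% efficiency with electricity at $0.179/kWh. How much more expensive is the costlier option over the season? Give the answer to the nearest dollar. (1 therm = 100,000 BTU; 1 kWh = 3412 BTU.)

Heat load = 66.4 therm × 100,000 = 6,640,000 BTU
Gas: input = 6,640,000 / 0.918 = 7,233,115 BTU = 72.33 therm → 72.33 × $1.70 = $122.96
Electric: 6,640,000 BTU / 3412 = 1,946 kWh → × $0.179 = $348.35
Difference = |$122.96 − $348.35| = $225.38 ≈ $225

$225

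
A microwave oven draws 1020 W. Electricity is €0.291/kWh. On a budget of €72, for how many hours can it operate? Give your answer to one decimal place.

242.6 h

Energy budget = €72 / €0.291 per kWh = 247.4 kWh = 247,423 Wh
Runtime = 247,423 Wh / 1020 W = 242.6 h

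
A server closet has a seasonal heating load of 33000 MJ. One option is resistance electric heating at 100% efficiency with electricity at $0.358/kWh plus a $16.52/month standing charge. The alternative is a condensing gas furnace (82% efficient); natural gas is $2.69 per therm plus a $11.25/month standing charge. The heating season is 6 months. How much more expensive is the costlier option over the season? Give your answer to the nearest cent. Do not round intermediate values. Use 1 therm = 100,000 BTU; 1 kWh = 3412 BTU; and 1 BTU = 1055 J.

$2287.47

Heat load = 33000 MJ = 33,000,000,000 J / 1055 = 31,279,621 BTU
Gas: input = 31,279,621 / 0.82 = 38,145,879 BTU = 381.5 therm → 381.5 × $2.69 = $1,026.12; + 6 × $11.25 standing = $1,093.62
Electric: 31,279,621 BTU / 3412 = 9,168 kWh → × $0.358 = $3,281.98; + 6 × $16.52 standing = $3,381.10
Difference = |$1,093.62 − $3,381.10| = $2,287.47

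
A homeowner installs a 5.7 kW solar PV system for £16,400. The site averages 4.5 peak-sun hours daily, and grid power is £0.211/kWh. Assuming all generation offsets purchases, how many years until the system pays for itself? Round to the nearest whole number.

8 years

Daily generation = 5.7 kW × 4.5 h = 25.65 kWh
Annual generation = 25.65 × 365 = 9362.2 kWh
Annual savings = 9362.2 × £0.211 = £1,975.43
Payback = £16,400 / £1,975.43 = 8.3 years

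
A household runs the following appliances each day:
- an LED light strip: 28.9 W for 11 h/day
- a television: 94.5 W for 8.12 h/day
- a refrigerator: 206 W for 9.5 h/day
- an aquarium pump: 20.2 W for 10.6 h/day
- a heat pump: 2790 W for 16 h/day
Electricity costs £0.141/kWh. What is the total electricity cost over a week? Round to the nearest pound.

LED light strip: 28.9 W × 11 h × 7 d = 2,225 Wh = 2.225 kWh
television: 94.5 W × 8.12 h × 7 d = 5,371 Wh = 5.371 kWh
refrigerator: 206 W × 9.5 h × 7 d = 13,699 Wh = 13.7 kWh
aquarium pump: 20.2 W × 10.6 h × 7 d = 1,499 Wh = 1.499 kWh
heat pump: 2790 W × 16 h × 7 d = 312,480 Wh = 312.5 kWh
Total energy = 2.225 + 5.371 + 13.7 + 1.499 + 312.5 = 335.3 kWh
Cost = 335.3 kWh × £0.141 = £47.27 ≈ £47

£47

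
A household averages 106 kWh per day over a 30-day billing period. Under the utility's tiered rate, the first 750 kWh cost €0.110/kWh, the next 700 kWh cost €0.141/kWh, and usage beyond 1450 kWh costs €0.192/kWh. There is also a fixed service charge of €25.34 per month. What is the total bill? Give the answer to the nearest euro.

€539

Usage = 106 kWh/day × 30 days = 3180 kWh
First 750 kWh × €0.110 = €82.50
Next 700 kWh × €0.141 = €98.70
Remaining 1730 kWh × €0.192 = €332.16
Energy charge = €513.36; + service €25.34 = €538.70 ≈ €539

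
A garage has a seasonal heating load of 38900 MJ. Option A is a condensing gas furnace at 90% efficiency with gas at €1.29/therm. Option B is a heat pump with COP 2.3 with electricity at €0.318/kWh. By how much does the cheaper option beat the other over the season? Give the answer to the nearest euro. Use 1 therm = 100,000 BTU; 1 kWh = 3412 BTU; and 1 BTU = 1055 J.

€966

Heat load = 38900 MJ = 38,900,000,000 J / 1055 = 36,872,038 BTU
Gas: input = 36,872,038 / 0.90 = 40,968,931 BTU = 409.7 therm → 409.7 × €1.29 = €528.50
Heat pump: 36,872,038 BTU / 3412 = 10,810 kWh heat; / 2.3 = 4,699 kWh in → × €0.318 = €1,494.13
Difference = |€528.50 − €1,494.13| = €965.63 ≈ €966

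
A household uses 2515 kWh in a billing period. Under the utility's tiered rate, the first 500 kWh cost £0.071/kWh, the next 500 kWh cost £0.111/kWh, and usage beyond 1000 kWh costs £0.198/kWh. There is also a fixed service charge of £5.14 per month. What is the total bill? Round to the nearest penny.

£396.11

First 500 kWh × £0.071 = £35.50
Next 500 kWh × £0.111 = £55.50
Remaining 1515 kWh × £0.198 = £299.97
Energy charge = £390.97; + service £5.14 = £396.11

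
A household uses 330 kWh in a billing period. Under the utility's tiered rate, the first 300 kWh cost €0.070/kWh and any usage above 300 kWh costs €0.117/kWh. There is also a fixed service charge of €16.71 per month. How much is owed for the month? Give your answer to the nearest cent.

€41.22

First 300 kWh × €0.070 = €21.00
Remaining 30 kWh × €0.117 = €3.51
Energy charge = €24.51; + service €16.71 = €41.22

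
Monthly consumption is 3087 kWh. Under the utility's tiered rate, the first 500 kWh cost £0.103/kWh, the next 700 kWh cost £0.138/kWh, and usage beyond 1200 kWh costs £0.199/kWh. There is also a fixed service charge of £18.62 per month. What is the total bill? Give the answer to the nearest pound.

First 500 kWh × £0.103 = £51.50
Next 700 kWh × £0.138 = £96.60
Remaining 1887 kWh × £0.199 = £375.51
Energy charge = £523.61; + service £18.62 = £542.23 ≈ £542

£542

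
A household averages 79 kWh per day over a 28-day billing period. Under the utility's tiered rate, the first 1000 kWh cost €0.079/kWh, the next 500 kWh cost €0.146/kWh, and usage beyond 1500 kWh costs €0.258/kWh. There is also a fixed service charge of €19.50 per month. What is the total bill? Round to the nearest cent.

Usage = 79 kWh/day × 28 days = 2212 kWh
First 1000 kWh × €0.079 = €79.00
Next 500 kWh × €0.146 = €73.00
Remaining 712 kWh × €0.258 = €183.70
Energy charge = €335.70; + service €19.50 = €355.20

€355.20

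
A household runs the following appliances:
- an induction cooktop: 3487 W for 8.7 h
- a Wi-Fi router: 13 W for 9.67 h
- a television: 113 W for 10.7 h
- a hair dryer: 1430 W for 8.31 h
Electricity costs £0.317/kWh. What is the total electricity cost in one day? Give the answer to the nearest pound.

£14

induction cooktop: 3487 W × 8.7 h = 30,337 Wh = 30.34 kWh
Wi-Fi router: 13 W × 9.67 h = 126 Wh = 0.1257 kWh
television: 113 W × 10.7 h = 1,209 Wh = 1.209 kWh
hair dryer: 1430 W × 8.31 h = 11,883 Wh = 11.88 kWh
Total energy = 30.34 + 0.1257 + 1.209 + 11.88 = 43.56 kWh
Cost = 43.56 kWh × £0.317 = £13.81 ≈ £14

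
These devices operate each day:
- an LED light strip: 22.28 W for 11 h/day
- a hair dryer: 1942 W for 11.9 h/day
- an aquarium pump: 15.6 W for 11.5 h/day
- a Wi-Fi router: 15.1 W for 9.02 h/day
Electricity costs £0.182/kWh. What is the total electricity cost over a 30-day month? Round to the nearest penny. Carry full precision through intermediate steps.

LED light strip: 22.28 W × 11 h × 30 d = 7,352 Wh = 7.352 kWh
hair dryer: 1942 W × 11.9 h × 30 d = 693,294 Wh = 693.3 kWh
aquarium pump: 15.6 W × 11.5 h × 30 d = 5,382 Wh = 5.382 kWh
Wi-Fi router: 15.1 W × 9.02 h × 30 d = 4,086 Wh = 4.086 kWh
Total energy = 7.352 + 693.3 + 5.382 + 4.086 = 710.1 kWh
Cost = 710.1 kWh × £0.182 = £129.24

£129.24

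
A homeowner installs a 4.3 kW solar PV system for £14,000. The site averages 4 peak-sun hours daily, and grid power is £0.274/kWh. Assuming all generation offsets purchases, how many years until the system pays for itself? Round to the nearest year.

Daily generation = 4.3 kW × 4 h = 17.2 kWh
Annual generation = 17.2 × 365 = 6278 kWh
Annual savings = 6278 × £0.274 = £1,720.17
Payback = £14,000 / £1,720.17 = 8.14 years

8 years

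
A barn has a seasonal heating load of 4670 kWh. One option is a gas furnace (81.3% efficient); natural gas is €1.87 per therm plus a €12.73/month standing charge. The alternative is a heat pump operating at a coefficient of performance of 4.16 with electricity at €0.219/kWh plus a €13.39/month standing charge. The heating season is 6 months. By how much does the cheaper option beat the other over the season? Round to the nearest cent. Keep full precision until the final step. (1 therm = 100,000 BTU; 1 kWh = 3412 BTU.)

€116.69

Heat load = 4670 kWh × 3412 = 15,934,040 BTU
Gas: input = 15,934,040 / 0.813 = 19,599,065 BTU = 196 therm → 196 × €1.87 = €366.50; + 6 × €12.73 standing = €442.88
Heat pump: 15,934,040 BTU / 3412 = 4,670 kWh heat; / 4.16 = 1,123 kWh in → × €0.219 = €245.85; + 6 × €13.39 standing = €326.19
Difference = |€442.88 − €326.19| = €116.69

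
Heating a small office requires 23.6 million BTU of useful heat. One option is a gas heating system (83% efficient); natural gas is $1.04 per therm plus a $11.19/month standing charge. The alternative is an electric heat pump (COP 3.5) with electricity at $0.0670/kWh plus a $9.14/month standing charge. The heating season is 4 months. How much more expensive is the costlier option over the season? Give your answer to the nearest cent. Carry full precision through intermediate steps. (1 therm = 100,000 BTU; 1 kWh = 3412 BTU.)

Heat load = 23.6 × 10⁶ BTU = 23,600,000 BTU
Gas: input = 23,600,000 / 0.830 = 28,433,735 BTU = 284.3 therm → 284.3 × $1.04 = $295.71; + 4 × $11.19 standing = $340.47
Heat pump: 23,600,000 BTU / 3412 = 6,917 kWh heat; / 3.5 = 1,976 kWh in → × $0.0670 = $132.41; + 4 × $9.14 standing = $168.97
Difference = |$340.47 − $168.97| = $171.50

$171.50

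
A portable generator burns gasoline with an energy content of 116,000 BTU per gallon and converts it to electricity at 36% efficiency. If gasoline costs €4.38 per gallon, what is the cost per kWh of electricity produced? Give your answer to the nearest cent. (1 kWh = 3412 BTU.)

€0.36

Electrical output per gallon = 116,000 BTU × 0.36 / 3412 BTU/kWh = 12.24 kWh
Cost per kWh = €4.38 / 12.24 kWh = €0.358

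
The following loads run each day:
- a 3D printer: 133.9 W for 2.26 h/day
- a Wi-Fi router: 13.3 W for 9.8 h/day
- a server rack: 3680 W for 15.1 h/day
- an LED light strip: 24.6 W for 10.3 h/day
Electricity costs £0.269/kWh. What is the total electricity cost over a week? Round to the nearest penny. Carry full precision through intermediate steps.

3D printer: 133.9 W × 2.26 h × 7 d = 2,118 Wh = 2.118 kWh
Wi-Fi router: 13.3 W × 9.8 h × 7 d = 912 Wh = 0.9124 kWh
server rack: 3680 W × 15.1 h × 7 d = 388,976 Wh = 389 kWh
LED light strip: 24.6 W × 10.3 h × 7 d = 1,774 Wh = 1.774 kWh
Total energy = 2.118 + 0.9124 + 389 + 1.774 = 393.8 kWh
Cost = 393.8 kWh × £0.269 = £105.93

£105.93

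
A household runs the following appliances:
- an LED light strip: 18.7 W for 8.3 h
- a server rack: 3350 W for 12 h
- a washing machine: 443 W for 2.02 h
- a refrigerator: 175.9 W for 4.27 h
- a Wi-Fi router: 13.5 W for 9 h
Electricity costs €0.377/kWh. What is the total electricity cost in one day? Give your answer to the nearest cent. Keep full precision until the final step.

LED light strip: 18.7 W × 8.3 h = 155 Wh = 0.1552 kWh
server rack: 3350 W × 12 h = 40,200 Wh = 40.2 kWh
washing machine: 443 W × 2.02 h = 895 Wh = 0.8949 kWh
refrigerator: 175.9 W × 4.27 h = 751 Wh = 0.7511 kWh
Wi-Fi router: 13.5 W × 9 h = 122 Wh = 0.1215 kWh
Total energy = 0.1552 + 40.2 + 0.8949 + 0.7511 + 0.1215 = 42.12 kWh
Cost = 42.12 kWh × €0.377 = €15.88

€15.88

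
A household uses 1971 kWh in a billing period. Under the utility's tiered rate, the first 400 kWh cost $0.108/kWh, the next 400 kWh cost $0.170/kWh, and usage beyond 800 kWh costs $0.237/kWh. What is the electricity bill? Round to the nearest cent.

First 400 kWh × $0.108 = $43.20
Next 400 kWh × $0.170 = $68.00
Remaining 1171 kWh × $0.237 = $277.53
Total = $388.73

$388.73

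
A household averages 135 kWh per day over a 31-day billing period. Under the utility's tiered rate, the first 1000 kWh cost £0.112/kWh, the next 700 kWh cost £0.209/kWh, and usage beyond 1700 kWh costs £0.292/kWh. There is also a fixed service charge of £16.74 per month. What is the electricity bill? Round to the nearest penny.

£1000.66

Usage = 135 kWh/day × 31 days = 4185 kWh
First 1000 kWh × £0.112 = £112.00
Next 700 kWh × £0.209 = £146.30
Remaining 2485 kWh × £0.292 = £725.62
Energy charge = £983.92; + service £16.74 = £1,000.66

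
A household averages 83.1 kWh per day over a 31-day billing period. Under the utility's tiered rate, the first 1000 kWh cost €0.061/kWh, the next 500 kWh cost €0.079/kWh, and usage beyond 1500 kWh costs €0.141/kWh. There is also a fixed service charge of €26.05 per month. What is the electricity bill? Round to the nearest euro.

€278

Usage = 83.1 kWh/day × 31 days = 2576.1 kWh
First 1000 kWh × €0.061 = €61.00
Next 500 kWh × €0.079 = €39.50
Remaining 1076.1 kWh × €0.141 = €151.73
Energy charge = €252.23; + service €26.05 = €278.28 ≈ €278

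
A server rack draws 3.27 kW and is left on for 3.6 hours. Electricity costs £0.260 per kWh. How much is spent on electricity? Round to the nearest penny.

Energy = 3270 W × 3.6 h = 11,772 Wh = 11.77 kWh
Cost = 11.77 kWh × £0.260/kWh = £3.06

£3.06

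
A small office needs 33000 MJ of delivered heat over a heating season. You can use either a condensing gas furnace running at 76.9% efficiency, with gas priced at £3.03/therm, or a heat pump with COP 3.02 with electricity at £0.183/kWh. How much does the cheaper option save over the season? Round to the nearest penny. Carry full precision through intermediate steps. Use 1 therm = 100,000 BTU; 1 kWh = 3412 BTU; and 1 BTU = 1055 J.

Heat load = 33000 MJ = 33,000,000,000 J / 1055 = 31,279,621 BTU
Gas: input = 31,279,621 / 0.769 = 40,675,710 BTU = 406.8 therm → 406.8 × £3.03 = £1,232.47
Heat pump: 31,279,621 BTU / 3412 = 9,168 kWh heat; / 3.02 = 3,036 kWh in → × £0.183 = £555.52
Difference = |£1,232.47 − £555.52| = £676.96

£676.96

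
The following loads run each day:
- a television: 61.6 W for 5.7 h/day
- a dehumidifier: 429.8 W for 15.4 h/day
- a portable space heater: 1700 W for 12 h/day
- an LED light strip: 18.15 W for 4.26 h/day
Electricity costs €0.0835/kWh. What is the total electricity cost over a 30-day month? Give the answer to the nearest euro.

television: 61.6 W × 5.7 h × 30 d = 10,534 Wh = 10.53 kWh
dehumidifier: 429.8 W × 15.4 h × 30 d = 198,568 Wh = 198.6 kWh
portable space heater: 1700 W × 12 h × 30 d = 612,000 Wh = 612 kWh
LED light strip: 18.15 W × 4.26 h × 30 d = 2,320 Wh = 2.32 kWh
Total energy = 10.53 + 198.6 + 612 + 2.32 = 823.4 kWh
Cost = 823.4 kWh × €0.0835 = €68.76 ≈ €69

€69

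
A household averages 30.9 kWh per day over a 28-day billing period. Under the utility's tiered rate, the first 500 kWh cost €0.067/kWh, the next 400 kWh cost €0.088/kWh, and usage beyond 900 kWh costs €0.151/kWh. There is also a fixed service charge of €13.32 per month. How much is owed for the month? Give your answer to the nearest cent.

€78.96

Usage = 30.9 kWh/day × 28 days = 865.2 kWh
First 500 kWh × €0.067 = €33.50
Next 365.2 kWh × €0.088 = €32.14
Remaining tier: 0 kWh (not reached)
Energy charge = €65.64; + service €13.32 = €78.96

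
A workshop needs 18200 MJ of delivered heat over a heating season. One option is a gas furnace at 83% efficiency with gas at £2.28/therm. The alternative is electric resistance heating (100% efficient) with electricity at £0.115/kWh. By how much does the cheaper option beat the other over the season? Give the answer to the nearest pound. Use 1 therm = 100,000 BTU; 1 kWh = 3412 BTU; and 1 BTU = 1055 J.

£108

Heat load = 18200 MJ = 18,200,000,000 J / 1055 = 17,251,185 BTU
Gas: input = 17,251,185 / 0.83 = 20,784,560 BTU = 207.8 therm → 207.8 × £2.28 = £473.89
Electric: 17,251,185 BTU / 3412 = 5,056 kWh → × £0.115 = £581.44
Difference = |£473.89 − £581.44| = £107.56 ≈ £108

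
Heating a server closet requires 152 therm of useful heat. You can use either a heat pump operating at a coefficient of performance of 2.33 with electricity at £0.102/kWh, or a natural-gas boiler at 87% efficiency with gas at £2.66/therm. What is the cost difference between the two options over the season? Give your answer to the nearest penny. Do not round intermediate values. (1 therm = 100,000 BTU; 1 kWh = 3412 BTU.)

Heat load = 152 therm × 100,000 = 15,200,000 BTU
Gas: input = 15,200,000 / 0.87 = 17,471,264 BTU = 174.7 therm → 174.7 × £2.66 = £464.74
Heat pump: 15,200,000 BTU / 3412 = 4,455 kWh heat; / 2.33 = 1,912 kWh in → × £0.102 = £195.02
Difference = |£464.74 − £195.02| = £269.72

£269.72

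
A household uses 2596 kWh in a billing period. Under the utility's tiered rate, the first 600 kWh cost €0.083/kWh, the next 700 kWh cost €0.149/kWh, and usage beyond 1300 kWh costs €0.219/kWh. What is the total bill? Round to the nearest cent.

First 600 kWh × €0.083 = €49.80
Next 700 kWh × €0.149 = €104.30
Remaining 1296 kWh × €0.219 = €283.82
Total = €437.92

€437.92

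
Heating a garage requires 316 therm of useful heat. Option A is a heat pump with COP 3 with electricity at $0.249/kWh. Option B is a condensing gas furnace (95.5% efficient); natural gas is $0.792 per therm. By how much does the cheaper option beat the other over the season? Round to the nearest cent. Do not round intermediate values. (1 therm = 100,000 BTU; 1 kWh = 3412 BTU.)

$506.63

Heat load = 316 therm × 100,000 = 31,600,000 BTU
Gas: input = 31,600,000 / 0.955 = 33,089,005 BTU = 330.9 therm → 330.9 × $0.792 = $262.06
Heat pump: 31,600,000 BTU / 3412 = 9,261 kWh heat; / 3 = 3,087 kWh in → × $0.249 = $768.70
Difference = |$262.06 − $768.70| = $506.63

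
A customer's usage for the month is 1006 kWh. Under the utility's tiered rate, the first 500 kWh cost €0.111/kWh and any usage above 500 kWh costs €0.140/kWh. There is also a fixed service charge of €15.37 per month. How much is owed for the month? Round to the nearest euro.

First 500 kWh × €0.111 = €55.50
Remaining 506 kWh × €0.140 = €70.84
Energy charge = €126.34; + service €15.37 = €141.71 ≈ €142

€142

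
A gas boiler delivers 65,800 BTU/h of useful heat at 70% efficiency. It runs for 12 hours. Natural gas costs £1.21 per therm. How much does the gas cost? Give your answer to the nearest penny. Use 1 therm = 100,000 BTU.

£13.65

Heat delivered = 65,800 BTU/h × 12 h = 789,600 BTU
Gas input = 789,600 / 0.70 = 1,128,000 BTU
= 1,128,000 / 100,000 = 11.28 therm
Cost = 11.28 × £1.21/therm = £13.65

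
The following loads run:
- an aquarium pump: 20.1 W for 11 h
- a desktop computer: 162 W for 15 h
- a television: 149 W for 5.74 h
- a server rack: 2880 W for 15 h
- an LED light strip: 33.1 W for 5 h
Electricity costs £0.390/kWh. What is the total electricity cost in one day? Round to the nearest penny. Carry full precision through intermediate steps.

aquarium pump: 20.1 W × 11 h = 221 Wh = 0.2211 kWh
desktop computer: 162 W × 15 h = 2,430 Wh = 2.43 kWh
television: 149 W × 5.74 h = 855 Wh = 0.8553 kWh
server rack: 2880 W × 15 h = 43,200 Wh = 43.2 kWh
LED light strip: 33.1 W × 5 h = 166 Wh = 0.1655 kWh
Total energy = 0.2211 + 2.43 + 0.8553 + 43.2 + 0.1655 = 46.87 kWh
Cost = 46.87 kWh × £0.390 = £18.28

£18.28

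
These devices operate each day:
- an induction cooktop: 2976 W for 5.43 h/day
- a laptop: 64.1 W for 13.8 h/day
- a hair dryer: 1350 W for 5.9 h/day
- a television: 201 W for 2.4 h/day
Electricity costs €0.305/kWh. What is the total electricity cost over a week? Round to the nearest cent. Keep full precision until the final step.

€54.42

induction cooktop: 2976 W × 5.43 h × 7 d = 113,118 Wh = 113.1 kWh
laptop: 64.1 W × 13.8 h × 7 d = 6,192 Wh = 6.192 kWh
hair dryer: 1350 W × 5.9 h × 7 d = 55,755 Wh = 55.76 kWh
television: 201 W × 2.4 h × 7 d = 3,377 Wh = 3.377 kWh
Total energy = 113.1 + 6.192 + 55.76 + 3.377 = 178.4 kWh
Cost = 178.4 kWh × €0.305 = €54.42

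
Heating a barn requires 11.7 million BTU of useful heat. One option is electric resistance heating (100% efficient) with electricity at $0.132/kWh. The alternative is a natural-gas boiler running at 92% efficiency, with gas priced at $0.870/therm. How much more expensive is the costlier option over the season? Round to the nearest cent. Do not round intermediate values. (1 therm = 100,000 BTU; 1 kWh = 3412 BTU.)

Heat load = 11.7 × 10⁶ BTU = 11,700,000 BTU
Gas: input = 11,700,000 / 0.92 = 12,717,391 BTU = 127.2 therm → 127.2 × $0.870 = $110.64
Electric: 11,700,000 BTU / 3412 = 3,429 kWh → × $0.132 = $452.64
Difference = |$110.64 − $452.64| = $342.00

$342.00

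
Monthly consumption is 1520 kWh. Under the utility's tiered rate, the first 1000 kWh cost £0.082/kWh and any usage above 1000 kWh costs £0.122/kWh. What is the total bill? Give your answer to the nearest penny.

£145.44

First 1000 kWh × £0.082 = £82.00
Remaining 520 kWh × £0.122 = £63.44
Total = £145.44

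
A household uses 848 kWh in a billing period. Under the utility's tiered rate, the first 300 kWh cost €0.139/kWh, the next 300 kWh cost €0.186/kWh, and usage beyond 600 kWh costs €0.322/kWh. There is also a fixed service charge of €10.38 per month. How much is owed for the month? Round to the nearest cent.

First 300 kWh × €0.139 = €41.70
Next 300 kWh × €0.186 = €55.80
Remaining 248 kWh × €0.322 = €79.86
Energy charge = €177.36; + service €10.38 = €187.74

€187.74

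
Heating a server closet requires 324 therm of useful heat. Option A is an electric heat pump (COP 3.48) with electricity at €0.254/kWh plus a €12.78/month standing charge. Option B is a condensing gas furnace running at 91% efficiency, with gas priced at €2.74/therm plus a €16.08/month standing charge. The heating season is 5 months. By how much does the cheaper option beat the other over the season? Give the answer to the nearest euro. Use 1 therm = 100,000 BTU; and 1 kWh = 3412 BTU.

Heat load = 324 therm × 100,000 = 32,400,000 BTU
Gas: input = 32,400,000 / 0.91 = 35,604,396 BTU = 356 therm → 356 × €2.74 = €975.56; + 5 × €16.08 standing = €1,055.96
Heat pump: 32,400,000 BTU / 3412 = 9,496 kWh heat; / 3.48 = 2,729 kWh in → × €0.254 = €693.09; + 5 × €12.78 standing = €756.99
Difference = |€1,055.96 − €756.99| = €298.97 ≈ €299

€299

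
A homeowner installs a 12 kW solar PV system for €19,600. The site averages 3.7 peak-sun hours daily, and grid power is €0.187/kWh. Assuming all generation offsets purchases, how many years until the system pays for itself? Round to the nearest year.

Daily generation = 12 kW × 3.7 h = 44.4 kWh
Annual generation = 44.4 × 365 = 16206 kWh
Annual savings = 16206 × €0.187 = €3,030.52
Payback = €19,600 / €3,030.52 = 6.47 years

6 years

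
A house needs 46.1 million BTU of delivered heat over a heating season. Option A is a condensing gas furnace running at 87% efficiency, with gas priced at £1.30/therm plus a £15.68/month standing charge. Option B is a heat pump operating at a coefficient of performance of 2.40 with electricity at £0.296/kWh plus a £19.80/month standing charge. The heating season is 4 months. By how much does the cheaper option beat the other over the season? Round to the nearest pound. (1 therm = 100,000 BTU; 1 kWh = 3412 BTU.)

£994

Heat load = 46.1 × 10⁶ BTU = 46,100,000 BTU
Gas: input = 46,100,000 / 0.87 = 52,988,506 BTU = 529.9 therm → 529.9 × £1.30 = £688.85; + 4 × £15.68 standing = £751.57
Heat pump: 46,100,000 BTU / 3412 = 13,510 kWh heat; / 2.40 = 5,630 kWh in → × £0.296 = £1,666.37; + 4 × £19.80 standing = £1,745.57
Difference = |£751.57 − £1,745.57| = £994.00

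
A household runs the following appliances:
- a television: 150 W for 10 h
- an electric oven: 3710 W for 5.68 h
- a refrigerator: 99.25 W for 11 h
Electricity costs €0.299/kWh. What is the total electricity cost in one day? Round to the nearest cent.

television: 150 W × 10 h = 1,500 Wh = 1.5 kWh
electric oven: 3710 W × 5.68 h = 21,073 Wh = 21.07 kWh
refrigerator: 99.25 W × 11 h = 1,092 Wh = 1.092 kWh
Total energy = 1.5 + 21.07 + 1.092 = 23.66 kWh
Cost = 23.66 kWh × €0.299 = €7.08

€7.08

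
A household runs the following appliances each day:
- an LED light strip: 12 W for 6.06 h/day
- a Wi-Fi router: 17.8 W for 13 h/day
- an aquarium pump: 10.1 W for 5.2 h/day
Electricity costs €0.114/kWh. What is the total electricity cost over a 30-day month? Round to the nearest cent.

LED light strip: 12 W × 6.06 h × 30 d = 2,182 Wh = 2.182 kWh
Wi-Fi router: 17.8 W × 13 h × 30 d = 6,942 Wh = 6.942 kWh
aquarium pump: 10.1 W × 5.2 h × 30 d = 1,576 Wh = 1.576 kWh
Total energy = 2.182 + 6.942 + 1.576 = 10.7 kWh
Cost = 10.7 kWh × €0.114 = €1.22

€1.22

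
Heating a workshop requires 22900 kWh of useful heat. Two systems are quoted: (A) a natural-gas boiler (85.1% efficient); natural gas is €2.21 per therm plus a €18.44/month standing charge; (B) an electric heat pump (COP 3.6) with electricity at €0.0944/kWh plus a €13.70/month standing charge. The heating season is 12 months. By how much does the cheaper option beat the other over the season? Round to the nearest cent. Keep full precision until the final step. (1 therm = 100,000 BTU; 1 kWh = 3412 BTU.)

Heat load = 22900 kWh × 3412 = 78,134,800 BTU
Gas: input = 78,134,800 / 0.851 = 91,815,276 BTU = 918.2 therm → 918.2 × €2.21 = €2,029.12; + 12 × €18.44 standing = €2,250.40
Heat pump: 78,134,800 BTU / 3412 = 22,900 kWh heat; / 3.6 = 6,361 kWh in → × €0.0944 = €600.49; + 12 × €13.70 standing = €764.89
Difference = |€2,250.40 − €764.89| = €1,485.51

€1485.51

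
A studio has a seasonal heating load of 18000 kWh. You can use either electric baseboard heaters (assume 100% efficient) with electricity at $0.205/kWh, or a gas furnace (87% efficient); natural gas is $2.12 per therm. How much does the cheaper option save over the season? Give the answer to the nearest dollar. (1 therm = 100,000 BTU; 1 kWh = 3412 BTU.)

$2193

Heat load = 18000 kWh × 3412 = 61,416,000 BTU
Gas: input = 61,416,000 / 0.87 = 70,593,103 BTU = 705.9 therm → 705.9 × $2.12 = $1,496.57
Electric: 61,416,000 BTU / 3412 = 18,000 kWh → × $0.205 = $3,690.00
Difference = |$1,496.57 − $3,690.00| = $2,193.43 ≈ $2193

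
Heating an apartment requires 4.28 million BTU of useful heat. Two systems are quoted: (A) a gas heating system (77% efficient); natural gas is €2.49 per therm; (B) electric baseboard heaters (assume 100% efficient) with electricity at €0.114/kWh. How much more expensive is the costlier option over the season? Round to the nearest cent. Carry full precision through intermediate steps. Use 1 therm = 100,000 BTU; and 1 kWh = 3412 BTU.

Heat load = 4.28 × 10⁶ BTU = 4,280,000 BTU
Gas: input = 4,280,000 / 0.770 = 5,558,442 BTU = 55.58 therm → 55.58 × €2.49 = €138.41
Electric: 4,280,000 BTU / 3412 = 1,254 kWh → × €0.114 = €143.00
Difference = |€138.41 − €143.00| = €4.60

€4.60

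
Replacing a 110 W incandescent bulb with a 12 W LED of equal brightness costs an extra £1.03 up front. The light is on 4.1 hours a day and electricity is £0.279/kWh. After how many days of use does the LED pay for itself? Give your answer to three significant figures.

9.19 days

Power saved = 110 − 12 = 98 W
Daily energy saved = 98 W × 4.1 h = 401.8 Wh = 0.4018 kWh
Daily savings = 0.4018 × £0.279 = £0.1121
Payback = £1.03 / £0.1121 per day = 9.188 days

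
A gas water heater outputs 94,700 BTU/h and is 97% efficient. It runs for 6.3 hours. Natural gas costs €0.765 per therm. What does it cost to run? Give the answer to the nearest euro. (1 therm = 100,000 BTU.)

€5

Heat delivered = 94,700 BTU/h × 6.3 h = 596,610 BTU
Gas input = 596,610 / 0.97 = 615,062 BTU
= 615,062 / 100,000 = 6.151 therm
Cost = 6.151 × €0.765/therm = €4.71 ≈ €5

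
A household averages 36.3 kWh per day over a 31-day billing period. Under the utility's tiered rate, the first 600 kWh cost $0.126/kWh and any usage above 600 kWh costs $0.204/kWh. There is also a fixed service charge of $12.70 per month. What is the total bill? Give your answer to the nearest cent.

Usage = 36.3 kWh/day × 31 days = 1125.3 kWh
First 600 kWh × $0.126 = $75.60
Remaining 525.3 kWh × $0.204 = $107.16
Energy charge = $182.76; + service $12.70 = $195.46

$195.46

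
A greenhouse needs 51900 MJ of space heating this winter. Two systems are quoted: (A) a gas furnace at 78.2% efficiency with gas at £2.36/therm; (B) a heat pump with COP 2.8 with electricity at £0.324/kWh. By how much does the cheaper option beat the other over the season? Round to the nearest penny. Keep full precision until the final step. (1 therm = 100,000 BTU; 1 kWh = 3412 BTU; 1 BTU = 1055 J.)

£183.74

Heat load = 51900 MJ = 51,900,000,000 J / 1055 = 49,194,313 BTU
Gas: input = 49,194,313 / 0.782 = 62,908,328 BTU = 629.1 therm → 629.1 × £2.36 = £1,484.64
Heat pump: 49,194,313 BTU / 3412 = 14,420 kWh heat; / 2.8 = 5,149 kWh in → × £0.324 = £1,668.37
Difference = |£1,484.64 − £1,668.37| = £183.74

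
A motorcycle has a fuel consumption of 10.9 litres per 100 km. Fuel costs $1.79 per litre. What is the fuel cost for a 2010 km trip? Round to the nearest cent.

$392.17

Fuel = 10.9 L/100 km × 2010 km / 100 = 219.1 L
Cost = 219.1 L × $1.79/L = $392.17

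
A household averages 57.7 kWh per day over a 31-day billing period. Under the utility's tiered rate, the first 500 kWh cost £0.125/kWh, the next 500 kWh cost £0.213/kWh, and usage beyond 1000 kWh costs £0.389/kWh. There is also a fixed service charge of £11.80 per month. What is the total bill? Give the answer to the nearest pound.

£488

Usage = 57.7 kWh/day × 31 days = 1788.7 kWh
First 500 kWh × £0.125 = £62.50
Next 500 kWh × £0.213 = £106.50
Remaining 788.7 kWh × £0.389 = £306.80
Energy charge = £475.80; + service £11.80 = £487.60 ≈ £488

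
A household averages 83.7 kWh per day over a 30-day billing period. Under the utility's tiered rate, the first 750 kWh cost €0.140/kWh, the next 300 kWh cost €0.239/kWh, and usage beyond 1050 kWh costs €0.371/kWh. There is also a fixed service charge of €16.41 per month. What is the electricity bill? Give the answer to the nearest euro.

Usage = 83.7 kWh/day × 30 days = 2511 kWh
First 750 kWh × €0.140 = €105.00
Next 300 kWh × €0.239 = €71.70
Remaining 1461 kWh × €0.371 = €542.03
Energy charge = €718.73; + service €16.41 = €735.14 ≈ €735

€735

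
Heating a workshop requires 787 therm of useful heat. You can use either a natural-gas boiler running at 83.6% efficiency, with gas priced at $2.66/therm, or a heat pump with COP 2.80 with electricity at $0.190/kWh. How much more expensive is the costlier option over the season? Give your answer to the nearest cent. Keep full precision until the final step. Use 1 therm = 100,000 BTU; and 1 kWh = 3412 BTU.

Heat load = 787 therm × 100,000 = 78,700,000 BTU
Gas: input = 78,700,000 / 0.836 = 94,138,756 BTU = 941.4 therm → 941.4 × $2.66 = $2,504.09
Heat pump: 78,700,000 BTU / 3412 = 23,070 kWh heat; / 2.80 = 8,238 kWh in → × $0.190 = $1,565.17
Difference = |$2,504.09 − $1,565.17| = $938.92

$938.92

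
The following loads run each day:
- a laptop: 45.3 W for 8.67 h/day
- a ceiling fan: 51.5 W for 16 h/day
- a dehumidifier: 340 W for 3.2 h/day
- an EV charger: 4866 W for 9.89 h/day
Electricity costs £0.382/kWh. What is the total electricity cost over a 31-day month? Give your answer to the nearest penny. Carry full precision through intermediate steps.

£597.19

laptop: 45.3 W × 8.67 h × 31 d = 12,175 Wh = 12.18 kWh
ceiling fan: 51.5 W × 16 h × 31 d = 25,544 Wh = 25.54 kWh
dehumidifier: 340 W × 3.2 h × 31 d = 33,728 Wh = 33.73 kWh
EV charger: 4866 W × 9.89 h × 31 d = 1,491,867 Wh = 1,492 kWh
Total energy = 12.18 + 25.54 + 33.73 + 1,492 = 1,563 kWh
Cost = 1,563 kWh × £0.382 = £597.19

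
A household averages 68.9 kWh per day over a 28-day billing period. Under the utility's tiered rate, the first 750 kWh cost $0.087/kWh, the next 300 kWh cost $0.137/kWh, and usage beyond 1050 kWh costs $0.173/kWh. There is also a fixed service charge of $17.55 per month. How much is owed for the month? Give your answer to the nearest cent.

$276.00

Usage = 68.9 kWh/day × 28 days = 1929.2 kWh
First 750 kWh × $0.087 = $65.25
Next 300 kWh × $0.137 = $41.10
Remaining 879.2 kWh × $0.173 = $152.10
Energy charge = $258.45; + service $17.55 = $276.00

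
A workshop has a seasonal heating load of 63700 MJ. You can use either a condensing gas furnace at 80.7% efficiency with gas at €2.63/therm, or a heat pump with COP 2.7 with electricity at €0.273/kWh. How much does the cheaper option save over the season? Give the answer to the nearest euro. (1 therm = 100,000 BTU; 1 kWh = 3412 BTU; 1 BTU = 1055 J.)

€178

Heat load = 63700 MJ = 63,700,000,000 J / 1055 = 60,379,147 BTU
Gas: input = 60,379,147 / 0.807 = 74,819,265 BTU = 748.2 therm → 748.2 × €2.63 = €1,967.75
Heat pump: 60,379,147 BTU / 3412 = 17,700 kWh heat; / 2.7 = 6,554 kWh in → × €0.273 = €1,789.27
Difference = |€1,967.75 − €1,789.27| = €178.47 ≈ €178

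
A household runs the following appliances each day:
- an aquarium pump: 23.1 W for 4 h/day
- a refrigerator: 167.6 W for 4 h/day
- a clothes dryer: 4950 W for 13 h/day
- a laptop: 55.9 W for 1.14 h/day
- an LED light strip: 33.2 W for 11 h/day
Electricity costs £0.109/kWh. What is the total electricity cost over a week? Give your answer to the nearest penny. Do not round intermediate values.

aquarium pump: 23.1 W × 4 h × 7 d = 647 Wh = 0.6468 kWh
refrigerator: 167.6 W × 4 h × 7 d = 4,693 Wh = 4.693 kWh
clothes dryer: 4950 W × 13 h × 7 d = 450,450 Wh = 450.4 kWh
laptop: 55.9 W × 1.14 h × 7 d = 446 Wh = 0.4461 kWh
LED light strip: 33.2 W × 11 h × 7 d = 2,556 Wh = 2.556 kWh
Total energy = 0.6468 + 4.693 + 450.4 + 0.4461 + 2.556 = 458.8 kWh
Cost = 458.8 kWh × £0.109 = £50.01

£50.01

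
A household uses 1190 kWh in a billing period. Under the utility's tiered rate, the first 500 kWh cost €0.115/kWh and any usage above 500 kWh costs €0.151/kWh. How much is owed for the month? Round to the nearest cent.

First 500 kWh × €0.115 = €57.50
Remaining 690 kWh × €0.151 = €104.19
Total = €161.69

€161.69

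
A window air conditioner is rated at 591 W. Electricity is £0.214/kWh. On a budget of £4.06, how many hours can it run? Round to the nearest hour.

32 h

Energy budget = £4.06 / £0.214 per kWh = 18.97 kWh = 18,972 Wh
Runtime = 18,972 Wh / 591 W = 32.1 h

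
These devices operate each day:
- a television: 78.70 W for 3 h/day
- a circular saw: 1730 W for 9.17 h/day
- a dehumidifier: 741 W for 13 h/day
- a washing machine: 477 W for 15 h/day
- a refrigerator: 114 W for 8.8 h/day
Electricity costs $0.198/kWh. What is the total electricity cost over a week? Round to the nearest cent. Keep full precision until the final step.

television: 78.70 W × 3 h × 7 d = 1,653 Wh = 1.653 kWh
circular saw: 1730 W × 9.17 h × 7 d = 111,049 Wh = 111 kWh
dehumidifier: 741 W × 13 h × 7 d = 67,431 Wh = 67.43 kWh
washing machine: 477 W × 15 h × 7 d = 50,085 Wh = 50.09 kWh
refrigerator: 114 W × 8.8 h × 7 d = 7,022 Wh = 7.022 kWh
Total energy = 1.653 + 111 + 67.43 + 50.09 + 7.022 = 237.2 kWh
Cost = 237.2 kWh × $0.198 = $46.97

$46.97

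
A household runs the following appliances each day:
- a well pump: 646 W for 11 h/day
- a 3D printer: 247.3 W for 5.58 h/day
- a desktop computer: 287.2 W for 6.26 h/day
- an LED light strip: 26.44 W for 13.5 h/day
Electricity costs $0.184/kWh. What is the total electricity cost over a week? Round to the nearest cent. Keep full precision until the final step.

$13.71

well pump: 646 W × 11 h × 7 d = 49,742 Wh = 49.74 kWh
3D printer: 247.3 W × 5.58 h × 7 d = 9,660 Wh = 9.66 kWh
desktop computer: 287.2 W × 6.26 h × 7 d = 12,585 Wh = 12.59 kWh
LED light strip: 26.44 W × 13.5 h × 7 d = 2,499 Wh = 2.499 kWh
Total energy = 49.74 + 9.66 + 12.59 + 2.499 = 74.49 kWh
Cost = 74.49 kWh × $0.184 = $13.71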